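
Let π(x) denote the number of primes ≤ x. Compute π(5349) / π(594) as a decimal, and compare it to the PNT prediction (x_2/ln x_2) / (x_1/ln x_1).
π(5349)/π(594) = 707/108 ≈ 6.5463;  PNT prediction ≈ 6.6996.

π(594) = 108 and π(5349) = 707, so π(5349)/π(594) ≈ 6.5463. The PNT-predicted ratio is (5349/ln(5349)) / (594/ln(594)) ≈ 6.6996. The two agree to within a few percent, as expected.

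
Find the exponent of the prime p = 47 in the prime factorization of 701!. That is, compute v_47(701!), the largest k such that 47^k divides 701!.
v_47(701!) = 14

Legendre's formula: v_p(n!) = Σ_{k ≥ 1} ⌊n / p^k⌋. For p = 47, n = 701, the terms are:
  ⌊701/47^1⌋ = ⌊701/47⌋ = 14
(the next term ⌊701/47^2⌋ = 0, terminating the sum). Summing: v_47(701!) = 14 = 14.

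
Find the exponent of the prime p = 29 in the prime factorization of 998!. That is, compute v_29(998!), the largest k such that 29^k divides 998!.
v_29(998!) = 35

Legendre's formula: v_p(n!) = Σ_{k ≥ 1} ⌊n / p^k⌋. For p = 29, n = 998, the terms are:
  ⌊998/29^1⌋ = ⌊998/29⌋ = 34
  ⌊998/29^2⌋ = ⌊998/841⌋ = 1
(the next term ⌊998/29^3⌋ = 0, terminating the sum). Summing: v_29(998!) = 34 + 1 = 35.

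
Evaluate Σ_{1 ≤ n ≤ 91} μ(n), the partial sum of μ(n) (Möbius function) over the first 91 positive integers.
Σ_{n ≤ 91} μ(n) = -1

Compute μ(n) for each 1 ≤ n ≤ 91: μ(1) = 1, μ(2) = -1, μ(3) = -1, μ(4) = 0, μ(5) = -1, μ(6) = 1, μ(7) = -1, μ(8) = 0, μ(9) = 0, μ(10) = 1, μ(11) = -1, μ(12) = 0, μ(13) = -1, μ(14) = 1, μ(15) = 1, μ(16) = 0, μ(17) = -1, μ(18) = 0, μ(19) = -1, μ(20) = 0, μ(21) = 1, μ(22) = 1, μ(23) = -1, μ(24) = 0, μ(25) = 0, μ(26) = 1, μ(27) = 0, μ(28) = 0, μ(29) = -1, μ(30) = -1, μ(31) = -1, μ(32) = 0, μ(33) = 1, μ(34) = 1, μ(35) = 1, μ(36) = 0, μ(37) = -1, μ(38) = 1, μ(39) = 1, μ(40) = 0, μ(41) = -1, μ(42) = -1, μ(43) = -1, μ(44) = 0, μ(45) = 0, μ(46) = 1, μ(47) = -1, μ(48) = 0, μ(49) = 0, μ(50) = 0, μ(51) = 1, μ(52) = 0, μ(53) = -1, μ(54) = 0, μ(55) = 1, μ(56) = 0, μ(57) = 1, μ(58) = 1, μ(59) = -1, μ(60) = 0, μ(61) = -1, μ(62) = 1, μ(63) = 0, μ(64) = 0, μ(65) = 1, μ(66) = -1, μ(67) = -1, μ(68) = 0, μ(69) = 1, μ(70) = -1, μ(71) = -1, μ(72) = 0, μ(73) = -1, μ(74) = 1, μ(75) = 0, μ(76) = 0, μ(77) = 1, μ(78) = -1, μ(79) = -1, μ(80) = 0, μ(81) = 0, μ(82) = 1, μ(83) = -1, μ(84) = 0, μ(85) = 1, μ(86) = 1, μ(87) = 1, μ(88) = 0, μ(89) = -1, μ(90) = 0, μ(91) = 1. Summing all 91 values: -1. (Mertens function M(x) = Σ_{n ≤ x} μ(n); on average M(x) should be small (PNT ⟺ M(x) = o(x)).)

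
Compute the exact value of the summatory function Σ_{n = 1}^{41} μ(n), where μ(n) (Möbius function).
Σ_{n ≤ 41} μ(n) = -1

Compute μ(n) for each 1 ≤ n ≤ 41: μ(1) = 1, μ(2) = -1, μ(3) = -1, μ(4) = 0, μ(5) = -1, μ(6) = 1, μ(7) = -1, μ(8) = 0, μ(9) = 0, μ(10) = 1, μ(11) = -1, μ(12) = 0, μ(13) = -1, μ(14) = 1, μ(15) = 1, μ(16) = 0, μ(17) = -1, μ(18) = 0, μ(19) = -1, μ(20) = 0, μ(21) = 1, μ(22) = 1, μ(23) = -1, μ(24) = 0, μ(25) = 0, μ(26) = 1, μ(27) = 0, μ(28) = 0, μ(29) = -1, μ(30) = -1, μ(31) = -1, μ(32) = 0, μ(33) = 1, μ(34) = 1, μ(35) = 1, μ(36) = 0, μ(37) = -1, μ(38) = 1, μ(39) = 1, μ(40) = 0, μ(41) = -1. Summing all 41 values: -1. (Mertens function M(x) = Σ_{n ≤ x} μ(n); on average M(x) should be small (PNT ⟺ M(x) = o(x)).)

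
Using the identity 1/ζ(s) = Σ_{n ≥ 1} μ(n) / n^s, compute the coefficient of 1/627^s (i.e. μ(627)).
μ(627) = -1

Factor n = 627 = 3 · 11 · 19. μ(n) = 0 if any exponent ≥ 2 (not squarefree); otherwise μ(n) = (−1)^{ω(n)} where ω(n) is the number of distinct prime factors. Applying: μ(627) = -1.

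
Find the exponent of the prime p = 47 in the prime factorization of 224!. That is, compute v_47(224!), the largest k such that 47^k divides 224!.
v_47(224!) = 4

Legendre's formula: v_p(n!) = Σ_{k ≥ 1} ⌊n / p^k⌋. For p = 47, n = 224, the terms are:
  ⌊224/47^1⌋ = ⌊224/47⌋ = 4
(the next term ⌊224/47^2⌋ = 0, terminating the sum). Summing: v_47(224!) = 4 = 4.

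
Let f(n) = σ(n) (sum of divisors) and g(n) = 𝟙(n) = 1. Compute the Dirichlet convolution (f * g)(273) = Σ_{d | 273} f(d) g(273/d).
(σ * 𝟙)(273) = 675

Divisors of 273: [1, 3, 7, 13, 21, 39, 91, 273]. For each d | 273:
  d = 1: σ(1) · 𝟙(273/1) = 1 · 1 = 1
  d = 3: σ(3) · 𝟙(273/3) = 4 · 1 = 4
  d = 7: σ(7) · 𝟙(273/7) = 8 · 1 = 8
  d = 13: σ(13) · 𝟙(273/13) = 14 · 1 = 14
  d = 21: σ(21) · 𝟙(273/21) = 32 · 1 = 32
  d = 39: σ(39) · 𝟙(273/39) = 56 · 1 = 56
  d = 91: σ(91) · 𝟙(273/91) = 112 · 1 = 112
  d = 273: σ(273) · 𝟙(273/273) = 448 · 1 = 448
Summing: (σ * 𝟙)(273) = 1 + 4 + 8 + 14 + 32 + 56 + 112 + 448 = 675.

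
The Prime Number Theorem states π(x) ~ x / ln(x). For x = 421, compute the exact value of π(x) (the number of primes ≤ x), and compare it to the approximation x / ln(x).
π(421) = 82;  x/ln(x) ≈ 69.67;  relative error ≈ 15.03%.

Directly count primes up to 421: π(421) = 82. The PNT approximation gives 421/ln(421) ≈ 421/6.04263 ≈ 69.67. Relative error (π(x) − x/ln(x)) / π(x) ≈ 15.03%; the approximation is known to undercount slightly (Li(x) is a better estimate).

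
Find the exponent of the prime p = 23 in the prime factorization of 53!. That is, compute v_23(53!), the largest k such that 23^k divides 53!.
v_23(53!) = 2

Legendre's formula: v_p(n!) = Σ_{k ≥ 1} ⌊n / p^k⌋. For p = 23, n = 53, the terms are:
  ⌊53/23^1⌋ = ⌊53/23⌋ = 2
(the next term ⌊53/23^2⌋ = 0, terminating the sum). Summing: v_23(53!) = 2 = 2.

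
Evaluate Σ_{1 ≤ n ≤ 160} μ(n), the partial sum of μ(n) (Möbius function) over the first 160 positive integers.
Σ_{n ≤ 160} μ(n) = 0

Compute μ(n) for each 1 ≤ n ≤ 160: μ(1) = 1, μ(2) = -1, μ(3) = -1, μ(4) = 0, μ(5) = -1, μ(6) = 1, μ(7) = -1, μ(8) = 0, μ(9) = 0, μ(10) = 1, μ(11) = -1, μ(12) = 0, μ(13) = -1, μ(14) = 1, μ(15) = 1, μ(16) = 0, μ(17) = -1, μ(18) = 0, μ(19) = -1, μ(20) = 0, μ(21) = 1, μ(22) = 1, μ(23) = -1, μ(24) = 0, μ(25) = 0, μ(26) = 1, μ(27) = 0, μ(28) = 0, μ(29) = -1, μ(30) = -1, μ(31) = -1, μ(32) = 0, μ(33) = 1, μ(34) = 1, μ(35) = 1, μ(36) = 0, μ(37) = -1, μ(38) = 1, μ(39) = 1, μ(40) = 0, μ(41) = -1, μ(42) = -1, μ(43) = -1, μ(44) = 0, μ(45) = 0, μ(46) = 1, μ(47) = -1, μ(48) = 0, μ(49) = 0, μ(50) = 0, μ(51) = 1, μ(52) = 0, μ(53) = -1, μ(54) = 0, μ(55) = 1, μ(56) = 0, μ(57) = 1, μ(58) = 1, μ(59) = -1, μ(60) = 0, μ(61) = -1, μ(62) = 1, μ(63) = 0, μ(64) = 0, μ(65) = 1, μ(66) = -1, μ(67) = -1, μ(68) = 0, μ(69) = 1, μ(70) = -1, μ(71) = -1, μ(72) = 0, μ(73) = -1, μ(74) = 1, μ(75) = 0, μ(76) = 0, μ(77) = 1, μ(78) = -1, μ(79) = -1, μ(80) = 0, μ(81) = 0, μ(82) = 1, μ(83) = -1, μ(84) = 0, μ(85) = 1, μ(86) = 1, μ(87) = 1, μ(88) = 0, μ(89) = -1, μ(90) = 0, μ(91) = 1, μ(92) = 0, μ(93) = 1, μ(94) = 1, μ(95) = 1, μ(96) = 0, μ(97) = -1, μ(98) = 0, μ(99) = 0, μ(100) = 0, μ(101) = -1, μ(102) = -1, μ(103) = -1, μ(104) = 0, μ(105) = -1, μ(106) = 1, μ(107) = -1, μ(108) = 0, μ(109) = -1, μ(110) = -1, μ(111) = 1, μ(112) = 0, μ(113) = -1, μ(114) = -1, μ(115) = 1, μ(116) = 0, μ(117) = 0, μ(118) = 1, μ(119) = 1, μ(120) = 0, μ(121) = 0, μ(122) = 1, μ(123) = 1, μ(124) = 0, μ(125) = 0, μ(126) = 0, μ(127) = -1, μ(128) = 0, μ(129) = 1, μ(130) = -1, μ(131) = -1, μ(132) = 0, μ(133) = 1, μ(134) = 1, μ(135) = 0, μ(136) = 0, μ(137) = -1, μ(138) = -1, μ(139) = -1, μ(140) = 0, μ(141) = 1, μ(142) = 1, μ(143) = 1, μ(144) = 0, μ(145) = 1, μ(146) = 1, μ(147) = 0, μ(148) = 0, μ(149) = -1, μ(150) = 0, μ(151) = -1, μ(152) = 0, μ(153) = 0, μ(154) = -1, μ(155) = 1, μ(156) = 0, μ(157) = -1, μ(158) = 1, μ(159) = 1, μ(160) = 0. Summing all 160 values: 0. (Mertens function M(x) = Σ_{n ≤ x} μ(n); on average M(x) should be small (PNT ⟺ M(x) = o(x)).)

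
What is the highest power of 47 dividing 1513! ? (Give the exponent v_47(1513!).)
v_47(1513!) = 32

Legendre's formula: v_p(n!) = Σ_{k ≥ 1} ⌊n / p^k⌋. For p = 47, n = 1513, the terms are:
  ⌊1513/47^1⌋ = ⌊1513/47⌋ = 32
(the next term ⌊1513/47^2⌋ = 0, terminating the sum). Summing: v_47(1513!) = 32 = 32.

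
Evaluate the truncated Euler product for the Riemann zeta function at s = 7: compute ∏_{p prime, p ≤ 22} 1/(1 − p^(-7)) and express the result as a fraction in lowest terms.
∏ = 155826023762586560111512988551201501037015625/154535761885293084095586902270463356349603488

The primes p ≤ 22 are [2, 3, 5, 7, 11, 13, 17, 19]. For each prime, (1 − 1/p^7)^(-1) = p^7 / (p^7 − 1). The product is (1 − 1/2^7)^(-1), (1 − 1/3^7)^(-1), (1 − 1/5^7)^(-1), (1 − 1/7^7)^(-1), (1 − 1/11^7)^(-1), (1 − 1/13^7)^(-1), (1 − 1/17^7)^(-1), (1 − 1/19^7)^(-1) = ∏ p^7 / (p^7 − 1) = 155826023762586560111512988551201501037015625/154535761885293084095586902270463356349603488.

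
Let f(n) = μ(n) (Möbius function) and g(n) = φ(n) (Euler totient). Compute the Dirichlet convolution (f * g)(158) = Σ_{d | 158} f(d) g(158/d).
(μ * φ)(158) = 0

Divisors of 158: [1, 2, 79, 158]. For each d | 158:
  d = 1: μ(1) · φ(158/1) = 1 · 78 = 78
  d = 2: μ(2) · φ(158/2) = -1 · 78 = -78
  d = 79: μ(79) · φ(158/79) = -1 · 1 = -1
  d = 158: μ(158) · φ(158/158) = 1 · 1 = 1
Summing: (μ * φ)(158) = 78 + -78 + -1 + 1 = 0.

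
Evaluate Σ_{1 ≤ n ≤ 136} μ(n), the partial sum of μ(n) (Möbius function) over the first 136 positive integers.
Σ_{n ≤ 136} μ(n) = -1

Compute μ(n) for each 1 ≤ n ≤ 136: μ(1) = 1, μ(2) = -1, μ(3) = -1, μ(4) = 0, μ(5) = -1, μ(6) = 1, μ(7) = -1, μ(8) = 0, μ(9) = 0, μ(10) = 1, μ(11) = -1, μ(12) = 0, μ(13) = -1, μ(14) = 1, μ(15) = 1, μ(16) = 0, μ(17) = -1, μ(18) = 0, μ(19) = -1, μ(20) = 0, μ(21) = 1, μ(22) = 1, μ(23) = -1, μ(24) = 0, μ(25) = 0, μ(26) = 1, μ(27) = 0, μ(28) = 0, μ(29) = -1, μ(30) = -1, μ(31) = -1, μ(32) = 0, μ(33) = 1, μ(34) = 1, μ(35) = 1, μ(36) = 0, μ(37) = -1, μ(38) = 1, μ(39) = 1, μ(40) = 0, μ(41) = -1, μ(42) = -1, μ(43) = -1, μ(44) = 0, μ(45) = 0, μ(46) = 1, μ(47) = -1, μ(48) = 0, μ(49) = 0, μ(50) = 0, μ(51) = 1, μ(52) = 0, μ(53) = -1, μ(54) = 0, μ(55) = 1, μ(56) = 0, μ(57) = 1, μ(58) = 1, μ(59) = -1, μ(60) = 0, μ(61) = -1, μ(62) = 1, μ(63) = 0, μ(64) = 0, μ(65) = 1, μ(66) = -1, μ(67) = -1, μ(68) = 0, μ(69) = 1, μ(70) = -1, μ(71) = -1, μ(72) = 0, μ(73) = -1, μ(74) = 1, μ(75) = 0, μ(76) = 0, μ(77) = 1, μ(78) = -1, μ(79) = -1, μ(80) = 0, μ(81) = 0, μ(82) = 1, μ(83) = -1, μ(84) = 0, μ(85) = 1, μ(86) = 1, μ(87) = 1, μ(88) = 0, μ(89) = -1, μ(90) = 0, μ(91) = 1, μ(92) = 0, μ(93) = 1, μ(94) = 1, μ(95) = 1, μ(96) = 0, μ(97) = -1, μ(98) = 0, μ(99) = 0, μ(100) = 0, μ(101) = -1, μ(102) = -1, μ(103) = -1, μ(104) = 0, μ(105) = -1, μ(106) = 1, μ(107) = -1, μ(108) = 0, μ(109) = -1, μ(110) = -1, μ(111) = 1, μ(112) = 0, μ(113) = -1, μ(114) = -1, μ(115) = 1, μ(116) = 0, μ(117) = 0, μ(118) = 1, μ(119) = 1, μ(120) = 0, μ(121) = 0, μ(122) = 1, μ(123) = 1, μ(124) = 0, μ(125) = 0, μ(126) = 0, μ(127) = -1, μ(128) = 0, μ(129) = 1, μ(130) = -1, μ(131) = -1, μ(132) = 0, μ(133) = 1, μ(134) = 1, μ(135) = 0, μ(136) = 0. Summing all 136 values: -1. (Mertens function M(x) = Σ_{n ≤ x} μ(n); on average M(x) should be small (PNT ⟺ M(x) = o(x)).)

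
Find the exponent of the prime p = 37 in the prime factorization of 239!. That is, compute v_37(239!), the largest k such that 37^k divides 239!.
v_37(239!) = 6

Legendre's formula: v_p(n!) = Σ_{k ≥ 1} ⌊n / p^k⌋. For p = 37, n = 239, the terms are:
  ⌊239/37^1⌋ = ⌊239/37⌋ = 6
(the next term ⌊239/37^2⌋ = 0, terminating the sum). Summing: v_37(239!) = 6 = 6.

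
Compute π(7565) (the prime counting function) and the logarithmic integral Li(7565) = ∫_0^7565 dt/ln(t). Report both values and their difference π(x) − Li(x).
π(7565) = 960;  Li(7565) ≈ 977.86;  π(x) − Li(x) ≈ -17.86.

Direct count of primes ≤ 7565 gives π(7565) = 960. Numerical evaluation of the logarithmic integral gives Li(7565) ≈ 977.86. The difference π(x) − Li(x) ≈ -17.86 is typically negative for small/moderate x (Li(x) overestimates), though Littlewood's theorem shows this sign changes infinitely often.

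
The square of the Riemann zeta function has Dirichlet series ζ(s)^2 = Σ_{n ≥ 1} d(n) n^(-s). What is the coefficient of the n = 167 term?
d(167) = 2

ζ(s)^2 = (Σ 1/m^s)(Σ 1/k^s). The coefficient of 1/n^s in the product is the number of ordered pairs (m, k) with mk = n, which equals d(n). For n = 167, divisors are [1, 167], so d(167) = 2.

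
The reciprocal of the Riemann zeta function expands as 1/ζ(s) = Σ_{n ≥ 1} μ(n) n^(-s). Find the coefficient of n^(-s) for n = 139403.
μ(139403) = 1

Factor n = 139403 = 11 · 19 · 23 · 29. μ(n) = 0 if any exponent ≥ 2 (not squarefree); otherwise μ(n) = (−1)^{ω(n)} where ω(n) is the number of distinct prime factors. Applying: μ(139403) = 1.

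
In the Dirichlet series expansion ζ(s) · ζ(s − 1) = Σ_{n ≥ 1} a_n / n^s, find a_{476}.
σ(476) = 1008

In the product (Σ m^0/m^s)(Σ k / k^s) = Σ (Σ_{d | n} d) / n^s, the coefficient of 1/n^s is σ(n) = Σ_{d | n} d. For n = 476, divisors are [1, 2, 4, 7, 14, 17, 28, 34, 68, 119, 238, 476]; summing: σ(476) = 1008.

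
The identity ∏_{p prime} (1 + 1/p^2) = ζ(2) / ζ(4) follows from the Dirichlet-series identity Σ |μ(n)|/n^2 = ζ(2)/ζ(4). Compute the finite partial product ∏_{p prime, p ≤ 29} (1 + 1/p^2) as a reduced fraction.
∏ = 98543133200000/65309612248881

The primes p ≤ 29 are [2, 3, 5, 7, 11, 13, 17, 19, 23, 29]. For each, (1 + 1/p^2) = (p^2 + 1)/p^2. Multiplying these fractions over p ∈ [2, 3, 5, 7, 11, 13, 17, 19, 23, 29] gives 98543133200000/65309612248881. (In the limit P → ∞ this tends to ζ(2)/ζ(4).)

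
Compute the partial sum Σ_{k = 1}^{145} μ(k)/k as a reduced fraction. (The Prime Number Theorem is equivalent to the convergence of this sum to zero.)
Σ μ(k)/k = 21902975338172457649793319236190033588273978079735884/1669107775099865011251538855274990009561055775533405515

Values of μ(k) for 1 ≤ k ≤ 145: μ(1) = 1, μ(2) = -1, μ(3) = -1, μ(5) = -1, μ(6) = 1, μ(7) = -1, μ(10) = 1, μ(11) = -1, μ(13) = -1, μ(14) = 1, μ(15) = 1, μ(17) = -1, μ(19) = -1, μ(21) = 1, μ(22) = 1, μ(23) = -1, μ(26) = 1, μ(29) = -1, μ(30) = -1, μ(31) = -1, μ(33) = 1, μ(34) = 1, μ(35) = 1, μ(37) = -1, μ(38) = 1, μ(39) = 1, μ(41) = -1, μ(42) = -1, μ(43) = -1, μ(46) = 1, μ(47) = -1, μ(51) = 1, μ(53) = -1, μ(55) = 1, μ(57) = 1, μ(58) = 1, μ(59) = -1, μ(61) = -1, μ(62) = 1, μ(65) = 1, μ(66) = -1, μ(67) = -1, μ(69) = 1, μ(70) = -1, μ(71) = -1, μ(73) = -1, μ(74) = 1, μ(77) = 1, μ(78) = -1, μ(79) = -1, μ(82) = 1, μ(83) = -1, μ(85) = 1, μ(86) = 1, μ(87) = 1, μ(89) = -1, μ(91) = 1, μ(93) = 1, μ(94) = 1, μ(95) = 1, μ(97) = -1, μ(101) = -1, μ(102) = -1, μ(103) = -1, μ(105) = -1, μ(106) = 1, μ(107) = -1, μ(109) = -1, μ(110) = -1, μ(111) = 1, μ(113) = -1, μ(114) = -1, μ(115) = 1, μ(118) = 1, μ(119) = 1, μ(122) = 1, μ(123) = 1, μ(127) = -1, μ(129) = 1, μ(130) = -1, μ(131) = -1, μ(133) = 1, μ(134) = 1, μ(137) = -1, μ(138) = -1, μ(139) = -1, μ(141) = 1, μ(142) = 1, μ(143) = 1, μ(145) = 1, with μ = 0 on non-squarefree integers. Summing μ(k)/k for k where μ(k) ≠ 0 gives 21902975338172457649793319236190033588273978079735884/1669107775099865011251538855274990009561055775533405515 ≈ 0.0131. (PNT ⟺ this sum → 0 as n → ∞.)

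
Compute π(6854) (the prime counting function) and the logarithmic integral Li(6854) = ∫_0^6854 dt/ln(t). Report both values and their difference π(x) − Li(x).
π(6854) = 881;  Li(6854) ≈ 897.82;  π(x) − Li(x) ≈ -16.82.

Direct count of primes ≤ 6854 gives π(6854) = 881. Numerical evaluation of the logarithmic integral gives Li(6854) ≈ 897.82. The difference π(x) − Li(x) ≈ -16.82 is typically negative for small/moderate x (Li(x) overestimates), though Littlewood's theorem shows this sign changes infinitely often.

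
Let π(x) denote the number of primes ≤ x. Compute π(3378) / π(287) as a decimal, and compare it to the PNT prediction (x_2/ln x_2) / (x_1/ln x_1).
π(3378)/π(287) = 476/61 ≈ 7.8033;  PNT prediction ≈ 8.1984.

π(287) = 61 and π(3378) = 476, so π(3378)/π(287) ≈ 7.8033. The PNT-predicted ratio is (3378/ln(3378)) / (287/ln(287)) ≈ 8.1984. The two agree to within a few percent, as expected.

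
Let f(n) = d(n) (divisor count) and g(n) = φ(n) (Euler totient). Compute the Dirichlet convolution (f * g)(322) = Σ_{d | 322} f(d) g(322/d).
(d * φ)(322) = 576

Divisors of 322: [1, 2, 7, 14, 23, 46, 161, 322]. For each d | 322:
  d = 1: d(1) · φ(322/1) = 1 · 132 = 132
  d = 2: d(2) · φ(322/2) = 2 · 132 = 264
  d = 7: d(7) · φ(322/7) = 2 · 22 = 44
  d = 14: d(14) · φ(322/14) = 4 · 22 = 88
  d = 23: d(23) · φ(322/23) = 2 · 6 = 12
  d = 46: d(46) · φ(322/46) = 4 · 6 = 24
  d = 161: d(161) · φ(322/161) = 4 · 1 = 4
  d = 322: d(322) · φ(322/322) = 8 · 1 = 8
Summing: (d * φ)(322) = 132 + 264 + 44 + 88 + 12 + 24 + 4 + 8 = 576.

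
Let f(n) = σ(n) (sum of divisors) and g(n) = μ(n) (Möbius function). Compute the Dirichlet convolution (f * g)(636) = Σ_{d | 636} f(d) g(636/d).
(σ * μ)(636) = 636

Divisors of 636: [1, 2, 3, 4, 6, 12, 53, 106, 159, 212, 318, 636]. For each d | 636:
  d = 1: σ(1) · μ(636/1) = 1 · 0 = 0
  d = 2: σ(2) · μ(636/2) = 3 · -1 = -3
  d = 3: σ(3) · μ(636/3) = 4 · 0 = 0
  d = 4: σ(4) · μ(636/4) = 7 · 1 = 7
  d = 6: σ(6) · μ(636/6) = 12 · 1 = 12
  d = 12: σ(12) · μ(636/12) = 28 · -1 = -28
  d = 53: σ(53) · μ(636/53) = 54 · 0 = 0
  d = 106: σ(106) · μ(636/106) = 162 · 1 = 162
  d = 159: σ(159) · μ(636/159) = 216 · 0 = 0
  d = 212: σ(212) · μ(636/212) = 378 · -1 = -378
  d = 318: σ(318) · μ(636/318) = 648 · -1 = -648
  d = 636: σ(636) · μ(636/636) = 1512 · 1 = 1512
Summing: (σ * μ)(636) = 0 + -3 + 0 + 7 + 12 + -28 + 0 + 162 + 0 + -378 + -648 + 1512 = 636.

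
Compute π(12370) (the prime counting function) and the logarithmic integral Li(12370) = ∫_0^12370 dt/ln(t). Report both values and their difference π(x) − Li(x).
π(12370) = 1475;  Li(12370) ≈ 1500.43;  π(x) − Li(x) ≈ -25.43.

Direct count of primes ≤ 12370 gives π(12370) = 1475. Numerical evaluation of the logarithmic integral gives Li(12370) ≈ 1500.43. The difference π(x) − Li(x) ≈ -25.43 is typically negative for small/moderate x (Li(x) overestimates), though Littlewood's theorem shows this sign changes infinitely often.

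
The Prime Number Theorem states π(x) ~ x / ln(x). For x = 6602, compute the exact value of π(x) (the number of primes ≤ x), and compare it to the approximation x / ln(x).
π(6602) = 853;  x/ln(x) ≈ 750.64;  relative error ≈ 12.00%.

Directly count primes up to 6602: π(6602) = 853. The PNT approximation gives 6602/ln(6602) ≈ 6602/8.79513 ≈ 750.64. Relative error (π(x) − x/ln(x)) / π(x) ≈ 12.00%; the approximation is known to undercount slightly (Li(x) is a better estimate).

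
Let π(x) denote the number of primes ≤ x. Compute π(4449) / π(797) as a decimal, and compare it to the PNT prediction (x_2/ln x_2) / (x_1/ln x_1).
π(4449)/π(797) = 604/139 ≈ 4.3453;  PNT prediction ≈ 4.4395.

π(797) = 139 and π(4449) = 604, so π(4449)/π(797) ≈ 4.3453. The PNT-predicted ratio is (4449/ln(4449)) / (797/ln(797)) ≈ 4.4395. The two agree to within a few percent, as expected.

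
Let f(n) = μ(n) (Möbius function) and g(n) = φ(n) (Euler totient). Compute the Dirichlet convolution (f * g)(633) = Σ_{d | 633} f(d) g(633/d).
(μ * φ)(633) = 209

Divisors of 633: [1, 3, 211, 633]. For each d | 633:
  d = 1: μ(1) · φ(633/1) = 1 · 420 = 420
  d = 3: μ(3) · φ(633/3) = -1 · 210 = -210
  d = 211: μ(211) · φ(633/211) = -1 · 2 = -2
  d = 633: μ(633) · φ(633/633) = 1 · 1 = 1
Summing: (μ * φ)(633) = 420 + -210 + -2 + 1 = 209.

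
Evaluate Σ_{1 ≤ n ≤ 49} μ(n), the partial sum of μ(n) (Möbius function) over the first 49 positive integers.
Σ_{n ≤ 49} μ(n) = -3

Compute μ(n) for each 1 ≤ n ≤ 49: μ(1) = 1, μ(2) = -1, μ(3) = -1, μ(4) = 0, μ(5) = -1, μ(6) = 1, μ(7) = -1, μ(8) = 0, μ(9) = 0, μ(10) = 1, μ(11) = -1, μ(12) = 0, μ(13) = -1, μ(14) = 1, μ(15) = 1, μ(16) = 0, μ(17) = -1, μ(18) = 0, μ(19) = -1, μ(20) = 0, μ(21) = 1, μ(22) = 1, μ(23) = -1, μ(24) = 0, μ(25) = 0, μ(26) = 1, μ(27) = 0, μ(28) = 0, μ(29) = -1, μ(30) = -1, μ(31) = -1, μ(32) = 0, μ(33) = 1, μ(34) = 1, μ(35) = 1, μ(36) = 0, μ(37) = -1, μ(38) = 1, μ(39) = 1, μ(40) = 0, μ(41) = -1, μ(42) = -1, μ(43) = -1, μ(44) = 0, μ(45) = 0, μ(46) = 1, μ(47) = -1, μ(48) = 0, μ(49) = 0. Summing all 49 values: -3. (Mertens function M(x) = Σ_{n ≤ x} μ(n); on average M(x) should be small (PNT ⟺ M(x) = o(x)).)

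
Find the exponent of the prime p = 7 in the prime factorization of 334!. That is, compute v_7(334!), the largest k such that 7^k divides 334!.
v_7(334!) = 53

Legendre's formula: v_p(n!) = Σ_{k ≥ 1} ⌊n / p^k⌋. For p = 7, n = 334, the terms are:
  ⌊334/7^1⌋ = ⌊334/7⌋ = 47
  ⌊334/7^2⌋ = ⌊334/49⌋ = 6
(the next term ⌊334/7^3⌋ = 0, terminating the sum). Summing: v_7(334!) = 47 + 6 = 53.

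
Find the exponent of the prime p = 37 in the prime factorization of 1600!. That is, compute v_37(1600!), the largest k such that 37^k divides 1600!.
v_37(1600!) = 44

Legendre's formula: v_p(n!) = Σ_{k ≥ 1} ⌊n / p^k⌋. For p = 37, n = 1600, the terms are:
  ⌊1600/37^1⌋ = ⌊1600/37⌋ = 43
  ⌊1600/37^2⌋ = ⌊1600/1369⌋ = 1
(the next term ⌊1600/37^3⌋ = 0, terminating the sum). Summing: v_37(1600!) = 43 + 1 = 44.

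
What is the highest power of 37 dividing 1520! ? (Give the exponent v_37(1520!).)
v_37(1520!) = 42

Legendre's formula: v_p(n!) = Σ_{k ≥ 1} ⌊n / p^k⌋. For p = 37, n = 1520, the terms are:
  ⌊1520/37^1⌋ = ⌊1520/37⌋ = 41
  ⌊1520/37^2⌋ = ⌊1520/1369⌋ = 1
(the next term ⌊1520/37^3⌋ = 0, terminating the sum). Summing: v_37(1520!) = 41 + 1 = 42.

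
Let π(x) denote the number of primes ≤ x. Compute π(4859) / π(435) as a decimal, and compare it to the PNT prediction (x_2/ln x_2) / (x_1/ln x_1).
π(4859)/π(435) = 650/84 ≈ 7.7381;  PNT prediction ≈ 7.9945.

π(435) = 84 and π(4859) = 650, so π(4859)/π(435) ≈ 7.7381. The PNT-predicted ratio is (4859/ln(4859)) / (435/ln(435)) ≈ 7.9945. The two agree to within a few percent, as expected.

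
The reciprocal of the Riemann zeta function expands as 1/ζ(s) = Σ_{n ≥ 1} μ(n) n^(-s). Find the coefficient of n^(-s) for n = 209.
μ(209) = 1

Factor n = 209 = 11 · 19. μ(n) = 0 if any exponent ≥ 2 (not squarefree); otherwise μ(n) = (−1)^{ω(n)} where ω(n) is the number of distinct prime factors. Applying: μ(209) = 1.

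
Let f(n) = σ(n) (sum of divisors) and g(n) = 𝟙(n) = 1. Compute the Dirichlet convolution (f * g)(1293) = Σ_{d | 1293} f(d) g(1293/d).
(σ * 𝟙)(1293) = 2165

Divisors of 1293: [1, 3, 431, 1293]. For each d | 1293:
  d = 1: σ(1) · 𝟙(1293/1) = 1 · 1 = 1
  d = 3: σ(3) · 𝟙(1293/3) = 4 · 1 = 4
  d = 431: σ(431) · 𝟙(1293/431) = 432 · 1 = 432
  d = 1293: σ(1293) · 𝟙(1293/1293) = 1728 · 1 = 1728
Summing: (σ * 𝟙)(1293) = 1 + 4 + 432 + 1728 = 2165.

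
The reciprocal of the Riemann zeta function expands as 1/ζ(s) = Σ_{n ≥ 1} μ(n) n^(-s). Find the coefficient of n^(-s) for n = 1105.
μ(1105) = -1

Factor n = 1105 = 5 · 13 · 17. μ(n) = 0 if any exponent ≥ 2 (not squarefree); otherwise μ(n) = (−1)^{ω(n)} where ω(n) is the number of distinct prime factors. Applying: μ(1105) = -1.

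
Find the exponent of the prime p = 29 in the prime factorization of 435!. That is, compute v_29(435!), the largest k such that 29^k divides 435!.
v_29(435!) = 15

Legendre's formula: v_p(n!) = Σ_{k ≥ 1} ⌊n / p^k⌋. For p = 29, n = 435, the terms are:
  ⌊435/29^1⌋ = ⌊435/29⌋ = 15
(the next term ⌊435/29^2⌋ = 0, terminating the sum). Summing: v_29(435!) = 15 = 15.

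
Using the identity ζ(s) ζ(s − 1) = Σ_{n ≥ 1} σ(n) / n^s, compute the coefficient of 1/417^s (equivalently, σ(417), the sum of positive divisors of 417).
σ(417) = 560

In the product (Σ m^0/m^s)(Σ k / k^s) = Σ (Σ_{d | n} d) / n^s, the coefficient of 1/n^s is σ(n) = Σ_{d | n} d. For n = 417, divisors are [1, 3, 139, 417]; summing: σ(417) = 560.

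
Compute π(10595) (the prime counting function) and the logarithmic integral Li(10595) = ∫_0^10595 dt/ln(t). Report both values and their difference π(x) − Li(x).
π(10595) = 1291;  Li(10595) ≈ 1310.53;  π(x) − Li(x) ≈ -19.53.

Direct count of primes ≤ 10595 gives π(10595) = 1291. Numerical evaluation of the logarithmic integral gives Li(10595) ≈ 1310.53. The difference π(x) − Li(x) ≈ -19.53 is typically negative for small/moderate x (Li(x) overestimates), though Littlewood's theorem shows this sign changes infinitely often.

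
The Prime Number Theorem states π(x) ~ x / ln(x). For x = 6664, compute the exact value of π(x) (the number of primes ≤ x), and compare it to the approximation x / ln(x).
π(6664) = 859;  x/ln(x) ≈ 756.89;  relative error ≈ 11.89%.

Directly count primes up to 6664: π(6664) = 859. The PNT approximation gives 6664/ln(6664) ≈ 6664/8.80448 ≈ 756.89. Relative error (π(x) − x/ln(x)) / π(x) ≈ 11.89%; the approximation is known to undercount slightly (Li(x) is a better estimate).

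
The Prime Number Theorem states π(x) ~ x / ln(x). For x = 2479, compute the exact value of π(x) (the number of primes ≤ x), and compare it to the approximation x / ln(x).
π(2479) = 367;  x/ln(x) ≈ 317.19;  relative error ≈ 13.57%.

Directly count primes up to 2479: π(2479) = 367. The PNT approximation gives 2479/ln(2479) ≈ 2479/7.81561 ≈ 317.19. Relative error (π(x) − x/ln(x)) / π(x) ≈ 13.57%; the approximation is known to undercount slightly (Li(x) is a better estimate).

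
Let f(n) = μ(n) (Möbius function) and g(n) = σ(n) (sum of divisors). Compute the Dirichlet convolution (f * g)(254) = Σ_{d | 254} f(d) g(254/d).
(μ * σ)(254) = 254

Divisors of 254: [1, 2, 127, 254]. For each d | 254:
  d = 1: μ(1) · σ(254/1) = 1 · 384 = 384
  d = 2: μ(2) · σ(254/2) = -1 · 128 = -128
  d = 127: μ(127) · σ(254/127) = -1 · 3 = -3
  d = 254: μ(254) · σ(254/254) = 1 · 1 = 1
Summing: (μ * σ)(254) = 384 + -128 + -3 + 1 = 254.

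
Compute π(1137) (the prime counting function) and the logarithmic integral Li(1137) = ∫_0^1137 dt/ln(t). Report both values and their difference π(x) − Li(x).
π(1137) = 189;  Li(1137) ≈ 197.26;  π(x) − Li(x) ≈ -8.26.

Direct count of primes ≤ 1137 gives π(1137) = 189. Numerical evaluation of the logarithmic integral gives Li(1137) ≈ 197.26. The difference π(x) − Li(x) ≈ -8.26 is typically negative for small/moderate x (Li(x) overestimates), though Littlewood's theorem shows this sign changes infinitely often.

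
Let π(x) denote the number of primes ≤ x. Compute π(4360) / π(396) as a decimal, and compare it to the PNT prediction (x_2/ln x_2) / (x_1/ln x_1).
π(4360)/π(396) = 595/77 ≈ 7.7273;  PNT prediction ≈ 7.8585.

π(396) = 77 and π(4360) = 595, so π(4360)/π(396) ≈ 7.7273. The PNT-predicted ratio is (4360/ln(4360)) / (396/ln(396)) ≈ 7.8585. The two agree to within a few percent, as expected.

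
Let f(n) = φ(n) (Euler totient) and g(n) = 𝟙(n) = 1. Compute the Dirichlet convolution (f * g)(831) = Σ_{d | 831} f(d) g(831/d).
(φ * 𝟙)(831) = 831

Divisors of 831: [1, 3, 277, 831]. For each d | 831:
  d = 1: φ(1) · 𝟙(831/1) = 1 · 1 = 1
  d = 3: φ(3) · 𝟙(831/3) = 2 · 1 = 2
  d = 277: φ(277) · 𝟙(831/277) = 276 · 1 = 276
  d = 831: φ(831) · 𝟙(831/831) = 552 · 1 = 552
Summing: (φ * 𝟙)(831) = 1 + 2 + 276 + 552 = 831.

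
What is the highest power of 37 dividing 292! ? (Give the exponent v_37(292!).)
v_37(292!) = 7

Legendre's formula: v_p(n!) = Σ_{k ≥ 1} ⌊n / p^k⌋. For p = 37, n = 292, the terms are:
  ⌊292/37^1⌋ = ⌊292/37⌋ = 7
(the next term ⌊292/37^2⌋ = 0, terminating the sum). Summing: v_37(292!) = 7 = 7.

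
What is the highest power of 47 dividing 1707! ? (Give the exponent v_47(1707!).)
v_47(1707!) = 36

Legendre's formula: v_p(n!) = Σ_{k ≥ 1} ⌊n / p^k⌋. For p = 47, n = 1707, the terms are:
  ⌊1707/47^1⌋ = ⌊1707/47⌋ = 36
(the next term ⌊1707/47^2⌋ = 0, terminating the sum). Summing: v_47(1707!) = 36 = 36.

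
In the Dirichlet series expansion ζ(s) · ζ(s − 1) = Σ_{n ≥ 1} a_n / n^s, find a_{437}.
σ(437) = 480

In the product (Σ m^0/m^s)(Σ k / k^s) = Σ (Σ_{d | n} d) / n^s, the coefficient of 1/n^s is σ(n) = Σ_{d | n} d. For n = 437, divisors are [1, 19, 23, 437]; summing: σ(437) = 480.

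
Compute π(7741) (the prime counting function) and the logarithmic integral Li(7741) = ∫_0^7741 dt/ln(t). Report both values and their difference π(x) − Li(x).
π(7741) = 982;  Li(7741) ≈ 997.55;  π(x) − Li(x) ≈ -15.55.

Direct count of primes ≤ 7741 gives π(7741) = 982. Numerical evaluation of the logarithmic integral gives Li(7741) ≈ 997.55. The difference π(x) − Li(x) ≈ -15.55 is typically negative for small/moderate x (Li(x) overestimates), though Littlewood's theorem shows this sign changes infinitely often.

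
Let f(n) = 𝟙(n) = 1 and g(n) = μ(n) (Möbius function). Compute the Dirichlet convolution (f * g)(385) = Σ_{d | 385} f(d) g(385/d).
(𝟙 * μ)(385) = 0

Divisors of 385: [1, 5, 7, 11, 35, 55, 77, 385]. For each d | 385:
  d = 1: 𝟙(1) · μ(385/1) = 1 · -1 = -1
  d = 5: 𝟙(5) · μ(385/5) = 1 · 1 = 1
  d = 7: 𝟙(7) · μ(385/7) = 1 · 1 = 1
  d = 11: 𝟙(11) · μ(385/11) = 1 · 1 = 1
  d = 35: 𝟙(35) · μ(385/35) = 1 · -1 = -1
  d = 55: 𝟙(55) · μ(385/55) = 1 · -1 = -1
  d = 77: 𝟙(77) · μ(385/77) = 1 · -1 = -1
  d = 385: 𝟙(385) · μ(385/385) = 1 · 1 = 1
Summing: (𝟙 * μ)(385) = -1 + 1 + 1 + 1 + -1 + -1 + -1 + 1 = 0.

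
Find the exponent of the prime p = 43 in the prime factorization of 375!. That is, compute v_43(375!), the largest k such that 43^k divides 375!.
v_43(375!) = 8

Legendre's formula: v_p(n!) = Σ_{k ≥ 1} ⌊n / p^k⌋. For p = 43, n = 375, the terms are:
  ⌊375/43^1⌋ = ⌊375/43⌋ = 8
(the next term ⌊375/43^2⌋ = 0, terminating the sum). Summing: v_43(375!) = 8 = 8.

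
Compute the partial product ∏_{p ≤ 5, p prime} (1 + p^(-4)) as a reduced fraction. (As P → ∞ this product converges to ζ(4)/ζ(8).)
∏ = 218161/202500

The primes p ≤ 5 are [2, 3, 5]. For each, (1 + 1/p^4) = (p^4 + 1)/p^4. Multiplying these fractions over p ∈ [2, 3, 5] gives 218161/202500. (In the limit P → ∞ this tends to ζ(4)/ζ(8).)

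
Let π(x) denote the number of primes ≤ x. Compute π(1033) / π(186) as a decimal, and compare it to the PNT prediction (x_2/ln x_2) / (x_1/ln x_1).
π(1033)/π(186) = 174/42 ≈ 4.1429;  PNT prediction ≈ 4.1818.

π(186) = 42 and π(1033) = 174, so π(1033)/π(186) ≈ 4.1429. The PNT-predicted ratio is (1033/ln(1033)) / (186/ln(186)) ≈ 4.1818. The two agree to within a few percent, as expected.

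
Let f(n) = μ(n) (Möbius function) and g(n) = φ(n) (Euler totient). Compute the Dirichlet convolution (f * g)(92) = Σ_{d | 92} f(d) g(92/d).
(μ * φ)(92) = 21

Divisors of 92: [1, 2, 4, 23, 46, 92]. For each d | 92:
  d = 1: μ(1) · φ(92/1) = 1 · 44 = 44
  d = 2: μ(2) · φ(92/2) = -1 · 22 = -22
  d = 4: μ(4) · φ(92/4) = 0 · 22 = 0
  d = 23: μ(23) · φ(92/23) = -1 · 2 = -2
  d = 46: μ(46) · φ(92/46) = 1 · 1 = 1
  d = 92: μ(92) · φ(92/92) = 0 · 1 = 0
Summing: (μ * φ)(92) = 44 + -22 + 0 + -2 + 1 + 0 = 21.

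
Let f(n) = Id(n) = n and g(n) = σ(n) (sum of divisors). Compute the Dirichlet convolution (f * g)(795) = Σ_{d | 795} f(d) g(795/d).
(Id * σ)(795) = 8239

Divisors of 795: [1, 3, 5, 15, 53, 159, 265, 795]. For each d | 795:
  d = 1: Id(1) · σ(795/1) = 1 · 1296 = 1296
  d = 3: Id(3) · σ(795/3) = 3 · 324 = 972
  d = 5: Id(5) · σ(795/5) = 5 · 216 = 1080
  d = 15: Id(15) · σ(795/15) = 15 · 54 = 810
  d = 53: Id(53) · σ(795/53) = 53 · 24 = 1272
  d = 159: Id(159) · σ(795/159) = 159 · 6 = 954
  d = 265: Id(265) · σ(795/265) = 265 · 4 = 1060
  d = 795: Id(795) · σ(795/795) = 795 · 1 = 795
Summing: (Id * σ)(795) = 1296 + 972 + 1080 + 810 + 1272 + 954 + 1060 + 795 = 8239.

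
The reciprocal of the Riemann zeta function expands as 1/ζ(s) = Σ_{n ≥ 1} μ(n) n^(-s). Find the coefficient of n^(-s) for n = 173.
μ(173) = -1

Factor n = 173 = 173. μ(n) = 0 if any exponent ≥ 2 (not squarefree); otherwise μ(n) = (−1)^{ω(n)} where ω(n) is the number of distinct prime factors. Applying: μ(173) = -1.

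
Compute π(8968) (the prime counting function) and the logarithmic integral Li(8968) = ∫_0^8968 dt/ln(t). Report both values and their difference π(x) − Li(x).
π(8968) = 1114;  Li(8968) ≈ 1133.43;  π(x) − Li(x) ≈ -19.43.

Direct count of primes ≤ 8968 gives π(8968) = 1114. Numerical evaluation of the logarithmic integral gives Li(8968) ≈ 1133.43. The difference π(x) − Li(x) ≈ -19.43 is typically negative for small/moderate x (Li(x) overestimates), though Littlewood's theorem shows this sign changes infinitely often.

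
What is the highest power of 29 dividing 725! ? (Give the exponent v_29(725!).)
v_29(725!) = 25

Legendre's formula: v_p(n!) = Σ_{k ≥ 1} ⌊n / p^k⌋. For p = 29, n = 725, the terms are:
  ⌊725/29^1⌋ = ⌊725/29⌋ = 25
(the next term ⌊725/29^2⌋ = 0, terminating the sum). Summing: v_29(725!) = 25 = 25.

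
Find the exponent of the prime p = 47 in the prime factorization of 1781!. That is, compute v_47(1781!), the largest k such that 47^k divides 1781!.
v_47(1781!) = 37

Legendre's formula: v_p(n!) = Σ_{k ≥ 1} ⌊n / p^k⌋. For p = 47, n = 1781, the terms are:
  ⌊1781/47^1⌋ = ⌊1781/47⌋ = 37
(the next term ⌊1781/47^2⌋ = 0, terminating the sum). Summing: v_47(1781!) = 37 = 37.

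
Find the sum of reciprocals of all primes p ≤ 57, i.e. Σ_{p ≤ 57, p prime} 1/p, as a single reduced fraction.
Σ 1/p = 54766551458687142251/32589158477190044730

π(57) = 16, so the primes ≤ 57 are [2, 3, 5, 7, 11, 13, 17, 19, 23, 29, 31, 37, 41, 43, 47, 53]. Summing 1/p over these primes: 54766551458687142251/32589158477190044730 ≈ 1.6805. Mertens estimate ln ln(57) + 0.2615 ≈ 1.6585.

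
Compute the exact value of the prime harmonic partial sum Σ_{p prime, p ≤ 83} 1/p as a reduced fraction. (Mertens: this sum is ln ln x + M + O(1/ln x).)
Σ 1/p = 475714535349241099037539188841003/267064515689275851355624017992790

π(83) = 23, so the primes ≤ 83 are [2, 3, 5, 7, 11, 13, 17, 19, 23, 29, 31, 37, 41, 43, 47, 53, 59, 61, 67, 71, 73, 79, 83]. Summing 1/p over these primes: 475714535349241099037539188841003/267064515689275851355624017992790 ≈ 1.7813. Mertens estimate ln ln(83) + 0.2615 ≈ 1.7474.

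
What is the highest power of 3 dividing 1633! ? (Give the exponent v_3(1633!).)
v_3(1633!) = 813

Legendre's formula: v_p(n!) = Σ_{k ≥ 1} ⌊n / p^k⌋. For p = 3, n = 1633, the terms are:
  ⌊1633/3^1⌋ = ⌊1633/3⌋ = 544
  ⌊1633/3^2⌋ = ⌊1633/9⌋ = 181
  ⌊1633/3^3⌋ = ⌊1633/27⌋ = 60
  ⌊1633/3^4⌋ = ⌊1633/81⌋ = 20
  ⌊1633/3^5⌋ = ⌊1633/243⌋ = 6
  ⌊1633/3^6⌋ = ⌊1633/729⌋ = 2
(the next term ⌊1633/3^7⌋ = 0, terminating the sum). Summing: v_3(1633!) = 544 + 181 + 60 + 20 + 6 + 2 = 813.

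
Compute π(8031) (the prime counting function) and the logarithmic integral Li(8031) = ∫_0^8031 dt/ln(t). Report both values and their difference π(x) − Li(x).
π(8031) = 1010;  Li(8031) ≈ 1029.86;  π(x) − Li(x) ≈ -19.86.

Direct count of primes ≤ 8031 gives π(8031) = 1010. Numerical evaluation of the logarithmic integral gives Li(8031) ≈ 1029.86. The difference π(x) − Li(x) ≈ -19.86 is typically negative for small/moderate x (Li(x) overestimates), though Littlewood's theorem shows this sign changes infinitely often.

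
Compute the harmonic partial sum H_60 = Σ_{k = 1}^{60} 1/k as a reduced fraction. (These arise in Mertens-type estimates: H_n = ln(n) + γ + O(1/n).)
H_60 = 15117092380124150817026911/3230237388259077233637600

Direct summation: H_60 = 1 + 1/2 + ... + 1/60. The least common denominator is lcm(1, ..., 60) = 9690712164777231700912800; over this denominator the numerator is 9690712164777231700912800 + 4845356082388615850456400 + 3230237388259077233637600 + 2422678041194307925228200 + 1938142432955446340182560 + 1615118694129538616818800 + 1384387452111033100130400 + 1211339020597153962614100 + 1076745796086359077879200 + 969071216477723170091280 + 880973833161566518264800 + 807559347064769308409400 + 745439397290556284685600 + 692193726055516550065200 + 646047477651815446727520 + 605669510298576981307050 + 570041892045719511818400 + 538372898043179538939600 + 510037482356696405311200 + 484535608238861585045640 + 461462484037011033376800 + 440486916580783259132400 + 421335311512053552213600 + 403779673532384654204700 + 387628486591089268036512 + 372719698645278142342800 + 358915265362119692626400 + 346096863027758275032600 + 334162488440594196583200 + 323023738825907723363760 + 312603618218620377448800 + 302834755149288490653525 + 293657944387188839421600 + 285020946022859755909200 + 276877490422206620026080 + 269186449021589769469800 + 261911139588573829754400 + 255018741178348202655600 + 248479799096852094895200 + 242267804119430792522820 + 236358833287249553680800 + 230731242018505516688400 + 225365399180865853509600 + 220243458290391629566200 + 215349159217271815575840 + 210667655756026776106800 + 206185365208026206402400 + 201889836766192327102350 + 197769636015861871447200 + 193814243295544634018256 + 190013964015239837272800 + 186359849322639071171400 + 182843625750513805677600 + 179457632681059846313200 + 176194766632313303652960 + 173048431513879137516300 + 170012494118898801770400 + 167081244220297098291600 + 164249358725037825439200 + 161511869412953861681880 = 45351277140372452451080733, so H_60 = 45351277140372452451080733/9690712164777231700912800; reducing by gcd(45351277140372452451080733, 9690712164777231700912800) = 3 gives 15117092380124150817026911/3230237388259077233637600 ≈ 4.67987. (The PNT-adjacent estimate ln(60) + γ ≈ 4.67156 matches within O(1/n).)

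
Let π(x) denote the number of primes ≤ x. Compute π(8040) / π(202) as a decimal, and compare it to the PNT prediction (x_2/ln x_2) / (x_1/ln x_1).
π(8040)/π(202) = 1011/46 ≈ 21.9783;  PNT prediction ≈ 23.4959.

π(202) = 46 and π(8040) = 1011, so π(8040)/π(202) ≈ 21.9783. The PNT-predicted ratio is (8040/ln(8040)) / (202/ln(202)) ≈ 23.4959. The two agree to within a few percent, as expected.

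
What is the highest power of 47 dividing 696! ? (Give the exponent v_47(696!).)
v_47(696!) = 14

Legendre's formula: v_p(n!) = Σ_{k ≥ 1} ⌊n / p^k⌋. For p = 47, n = 696, the terms are:
  ⌊696/47^1⌋ = ⌊696/47⌋ = 14
(the next term ⌊696/47^2⌋ = 0, terminating the sum). Summing: v_47(696!) = 14 = 14.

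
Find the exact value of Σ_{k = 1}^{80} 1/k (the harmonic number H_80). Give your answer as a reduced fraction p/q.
H_80 = 4880292608058024066886120358155997/982844219842241906412811281988800

Direct summation: H_80 = 1 + 1/2 + ... + 1/80. The least common denominator is lcm(1, ..., 80) = 32433859254793982911622772305630400; over this denominator the numerator is 32433859254793982911622772305630400 + 16216929627396991455811386152815200 + 10811286418264660970540924101876800 + 8108464813698495727905693076407600 + 6486771850958796582324554461126080 + 5405643209132330485270462050938400 + 4633408464970568987374681757947200 + 4054232406849247863952846538203800 + 3603762139421553656846974700625600 + 3243385925479398291162277230563040 + 2948532659526725719238433845966400 + 2702821604566165242635231025469200 + 2494912250368767916278674792740800 + 2316704232485284493687340878973600 + 2162257283652932194108184820375360 + 2027116203424623931976423269101900 + 1907874073811410759507221900331200 + 1801881069710776828423487350312800 + 1707045223936525416401198542401600 + 1621692962739699145581138615281520 + 1544469488323522995791560585982400 + 1474266329763362859619216922983200 + 1410167793686694909200990100244800 + 1351410802283082621317615512734600 + 1297354370191759316464910892225216 + 1247456125184383958139337396370400 + 1201254046473851218948991566875200 + 1158352116242642246843670439486800 + 1118408939820482169366302493297600 + 1081128641826466097054092410187680 + 1046253524348192997149121687278400 + 1013558101712311965988211634550950 + 982844219842241906412811281988800 + 953937036905705379753610950165600 + 926681692994113797474936351589440 + 900940534855388414211743675156400 + 876590790670107646260074927179200 + 853522611968262708200599271200800 + 831637416789589305426224930913600 + 810846481369849572790569307640760 + 791069737921804461259092007454400 + 772234744161761497895780292991200 + 754275796623115881665645867572800 + 737133164881681429809608461491600 + 720752427884310731369394940125120 + 705083896843347454600495050122400 + 690082111804127295991973878843200 + 675705401141541310658807756367300 + 661915494995795569624954536849600 + 648677185095879658232455446112608 + 635958024603803586502407300110400 + 623728062592191979069668698185200 + 611959608581018545502316458596800 + 600627023236925609474495783437600 + 589706531905345143847686769193280 + 579176058121321123421835219743400 + 569015074645508472133732847467200 + 559204469910241084683151246648800 + 549726428047355642569877496705600 + 540564320913233048527046205093840 + 531702610734327588715127414846400 + 523126762174096498574560843639200 + 514823162774507665263853528660800 + 506779050856155982994105817275475 + 498982450073753583255734958548160 + 491422109921120953206405640994400 + 484087451564089297188399586651200 + 476968518452852689876805475082800 + 470055931228898303066996700081600 + 463340846497056898737468175794720 + 456814919081605393121447497262400 + 450470267427694207105871837578200 + 444299441846492916597572223364800 + 438295395335053823130037463589600 + 432451456730586438821636964075072 + 426761305984131354100299635600400 + 421218951360960817034061977995200 + 415818708394794652713112465456800 + 410555180440430163438262940577600 + 405423240684924786395284653820380 = 161049656065914794207241971819147901, so H_80 = 161049656065914794207241971819147901/32433859254793982911622772305630400; reducing by gcd(161049656065914794207241971819147901, 32433859254793982911622772305630400) = 33 gives 4880292608058024066886120358155997/982844219842241906412811281988800 ≈ 4.96548. (The PNT-adjacent estimate ln(80) + γ ≈ 4.95924 matches within O(1/n).)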